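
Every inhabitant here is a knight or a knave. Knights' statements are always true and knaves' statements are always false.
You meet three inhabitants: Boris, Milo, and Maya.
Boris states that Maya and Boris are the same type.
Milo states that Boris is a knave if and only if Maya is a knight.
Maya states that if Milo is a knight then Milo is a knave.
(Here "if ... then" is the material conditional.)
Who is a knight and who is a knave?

Boris is a knight, Milo is a knave, and Maya is a knight.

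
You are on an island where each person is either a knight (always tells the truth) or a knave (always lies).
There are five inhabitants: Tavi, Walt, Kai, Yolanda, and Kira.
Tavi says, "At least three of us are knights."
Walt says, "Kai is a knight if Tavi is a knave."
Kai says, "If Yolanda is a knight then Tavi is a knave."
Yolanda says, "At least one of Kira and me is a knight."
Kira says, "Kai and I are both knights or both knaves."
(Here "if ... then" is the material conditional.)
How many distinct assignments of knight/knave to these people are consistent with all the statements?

2

Consistent assignments:
  Tavi=knight, Walt=knight, Kai=knight, Yolanda=knave, Kira=knave
  Tavi=knave, Walt=knight, Kai=knight, Yolanda=knave, Kira=knave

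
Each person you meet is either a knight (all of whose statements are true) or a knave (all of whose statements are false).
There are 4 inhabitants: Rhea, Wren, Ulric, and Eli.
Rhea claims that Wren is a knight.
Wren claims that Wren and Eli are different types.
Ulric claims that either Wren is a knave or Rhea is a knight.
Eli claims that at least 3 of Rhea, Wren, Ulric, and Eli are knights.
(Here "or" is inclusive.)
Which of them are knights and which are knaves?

Rhea (knave): "Wren is a knight" — False. ✓
Since Wren is a knave, "Wren and Eli are different types" needs to be False, which holds.
As a knight, Ulric's statement "either Wren is a knave or Rhea is a knight" should be true; it is.
Eli (knave): "at least 3 of Rhea, Wren, Ulric, and Eli are knights" — False. ✓

Rhea is a knave, Wren is a knave, Ulric is a knight, and Eli is a knave.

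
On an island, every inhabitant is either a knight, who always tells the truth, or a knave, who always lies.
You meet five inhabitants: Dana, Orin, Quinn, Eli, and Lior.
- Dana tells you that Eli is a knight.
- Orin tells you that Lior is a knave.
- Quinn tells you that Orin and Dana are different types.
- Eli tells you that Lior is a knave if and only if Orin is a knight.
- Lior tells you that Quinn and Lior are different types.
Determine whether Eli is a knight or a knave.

Eli is a knight.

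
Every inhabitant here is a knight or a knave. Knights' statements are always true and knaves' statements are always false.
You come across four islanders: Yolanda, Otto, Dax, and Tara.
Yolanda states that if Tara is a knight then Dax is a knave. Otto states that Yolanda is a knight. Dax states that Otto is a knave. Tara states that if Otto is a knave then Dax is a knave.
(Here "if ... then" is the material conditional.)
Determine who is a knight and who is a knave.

Suppose Yolanda is a knave. Then Yolanda's statement "if Tara is a knight then Dax is a knave" would have to be false. Checking the 8 ways to assign the others, none is consistent with every speaker.
(For instance, with Otto=knight, Dax=knave, Tara=knight, Yolanda's claim "if Tara is a knight then Dax is a knave" comes out true where it would need to be false.)
So Yolanda must be a knight, making "if Tara is a knight then Dax is a knave" true. Taking Yolanda=knight, Otto=knight, Dax=knave, Tara=knight, each remaining statement checks out:
  Otto (knight): "Yolanda is a knight" — true. ✓
  Dax (knave): "Otto is a knave" — false. ✓
  Tara (knight): "if Otto is a knave then Dax is a knave" — true. ✓
This is the unique consistent assignment.

Yolanda is a knight, Otto is a knight, Dax is a knave, and Tara is a knight.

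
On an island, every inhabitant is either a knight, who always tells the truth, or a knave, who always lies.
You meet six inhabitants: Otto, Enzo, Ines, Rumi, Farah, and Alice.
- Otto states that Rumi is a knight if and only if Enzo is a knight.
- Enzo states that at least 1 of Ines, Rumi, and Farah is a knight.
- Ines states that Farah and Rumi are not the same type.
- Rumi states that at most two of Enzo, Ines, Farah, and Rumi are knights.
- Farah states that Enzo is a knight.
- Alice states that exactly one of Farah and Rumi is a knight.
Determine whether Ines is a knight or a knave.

Ines is a knight.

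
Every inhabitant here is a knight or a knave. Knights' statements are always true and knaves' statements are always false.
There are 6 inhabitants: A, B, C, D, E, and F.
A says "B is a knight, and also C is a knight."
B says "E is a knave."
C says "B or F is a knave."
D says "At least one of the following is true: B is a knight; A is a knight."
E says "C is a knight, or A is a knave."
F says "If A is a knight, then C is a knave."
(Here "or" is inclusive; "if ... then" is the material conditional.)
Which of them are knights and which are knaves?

A is a knave, B is a knave, C is a knight, D is a knave, E is a knight, and F is a knight.

A (knave): "B is a knight, and also C is a knight" — False. ✓
Since B is a knave, "E is a knave" needs to be False, which holds.
C is a knight, and the claim "B or F is a knave" is indeed True.
D is a knave, so "at least one of the following is true: B is a knight; A is a knight" must be False — and it is.
E (knight): "C is a knight, or A is a knave" — True. ✓
F is a knight; "if A is a knight, then C is a knave" is True, as required.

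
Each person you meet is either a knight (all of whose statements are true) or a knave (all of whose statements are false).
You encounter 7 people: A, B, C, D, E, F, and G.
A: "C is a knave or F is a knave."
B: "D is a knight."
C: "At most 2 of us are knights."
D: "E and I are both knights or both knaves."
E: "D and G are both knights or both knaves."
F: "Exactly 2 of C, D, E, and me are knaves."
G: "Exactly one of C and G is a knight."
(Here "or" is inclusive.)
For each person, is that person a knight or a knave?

A is a knight, B is a knave, C is a knave, D is a knave, E is a knight, F is a knight, and G is a knave.

As a knight, A's statement "C is a knave or F is a knave" should be True; it is.
B (knave): "D is a knight" — False. ✓
As a knave, C's statement "at most 2 of us are knights" should be False; it is.
D (knave): "E and I are both knights or both knaves" — False. ✓
Since E is a knight, "D and G are both knights or both knaves" needs to be True, which holds.
F (knight): "exactly 2 of C, D, E, and me are knaves" — True. ✓
Since G is a knave, "exactly one of C and G is a knight" needs to be False, which holds.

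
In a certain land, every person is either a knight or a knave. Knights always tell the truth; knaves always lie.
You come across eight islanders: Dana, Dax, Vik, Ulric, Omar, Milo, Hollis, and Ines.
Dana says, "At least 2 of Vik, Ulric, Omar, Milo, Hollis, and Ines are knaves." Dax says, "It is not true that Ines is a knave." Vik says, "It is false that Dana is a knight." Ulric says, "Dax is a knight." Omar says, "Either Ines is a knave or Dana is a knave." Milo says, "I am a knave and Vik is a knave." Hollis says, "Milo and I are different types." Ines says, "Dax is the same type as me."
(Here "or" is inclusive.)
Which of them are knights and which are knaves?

Since Dana is a knave, "at least 2 of Vik, Ulric, Omar, Milo, Hollis, and Ines are knaves" needs to be false, which holds.
Dax is a knight, and the claim "it is not true that Ines is a knave" is indeed True.
Vik is a knight; "it is false that Dana is a knight" is True, as required.
Ulric (knight): "Dax is a knight" — True. ✓
Omar (knight): "either Ines is a knave or Dana is a knave" — True. ✓
Milo (knave): "I am a knave and Vik is a knave" — false. ✓
Hollis is a knight, so "Milo and I are different types" must be True — and it is.
Ines is a knight, so "Dax is the same type as me" must be True — and it is.

Dana is a knave, Dax is a knight, Vik is a knight, Ulric is a knight, Omar is a knight, Milo is a knave, Hollis is a knight, and Ines is a knight.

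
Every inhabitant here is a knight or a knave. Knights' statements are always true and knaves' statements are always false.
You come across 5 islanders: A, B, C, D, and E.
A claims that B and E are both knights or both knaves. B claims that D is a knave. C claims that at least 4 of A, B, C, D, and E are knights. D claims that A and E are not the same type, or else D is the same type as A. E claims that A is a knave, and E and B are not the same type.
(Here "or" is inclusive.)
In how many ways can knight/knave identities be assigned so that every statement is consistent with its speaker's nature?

2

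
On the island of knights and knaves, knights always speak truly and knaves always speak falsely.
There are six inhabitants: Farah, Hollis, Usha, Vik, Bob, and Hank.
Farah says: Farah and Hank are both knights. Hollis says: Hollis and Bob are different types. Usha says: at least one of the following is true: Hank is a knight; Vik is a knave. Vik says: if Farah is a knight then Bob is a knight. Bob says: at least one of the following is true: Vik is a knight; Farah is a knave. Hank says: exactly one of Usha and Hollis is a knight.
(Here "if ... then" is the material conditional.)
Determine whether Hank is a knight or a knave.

Hank is a knight.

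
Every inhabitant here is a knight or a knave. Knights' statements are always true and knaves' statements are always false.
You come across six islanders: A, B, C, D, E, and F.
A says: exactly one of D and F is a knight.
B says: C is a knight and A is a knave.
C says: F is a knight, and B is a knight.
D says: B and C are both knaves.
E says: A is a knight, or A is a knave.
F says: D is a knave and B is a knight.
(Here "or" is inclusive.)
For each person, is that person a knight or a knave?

A is a knight, B is a knave, C is a knave, D is a knight, E is a knight, and F is a knave.

A is a knight, so "exactly one of D and F is a knight" must be true — and it is.
As a knave, B's statement "C is a knight and A is a knave" should be False; it is.
C is a knave, and the claim "F is a knight, and B is a knight" is indeed False.
As a knight, D's statement "B and C are both knaves" should be true; it is.
Since E is a knight, "A is a knight, or A is a knave" needs to be true, which holds.
F (knave): "D is a knave and B is a knight" — False. ✓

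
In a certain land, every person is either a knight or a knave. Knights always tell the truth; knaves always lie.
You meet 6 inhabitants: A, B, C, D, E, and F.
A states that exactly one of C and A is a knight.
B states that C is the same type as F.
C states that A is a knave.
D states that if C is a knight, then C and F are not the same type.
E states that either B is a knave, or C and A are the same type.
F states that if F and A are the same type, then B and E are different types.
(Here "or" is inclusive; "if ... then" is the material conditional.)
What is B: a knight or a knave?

B is a knave.

Consistent assignments: {A=knight, B=knave, C=knave, D=knight, E=knight, F=knight}
In every consistent assignment, B is a knave.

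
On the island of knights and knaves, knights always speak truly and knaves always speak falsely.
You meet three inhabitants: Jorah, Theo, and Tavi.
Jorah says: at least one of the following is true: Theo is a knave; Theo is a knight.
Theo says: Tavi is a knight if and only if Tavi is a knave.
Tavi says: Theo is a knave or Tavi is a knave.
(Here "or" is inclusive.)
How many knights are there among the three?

2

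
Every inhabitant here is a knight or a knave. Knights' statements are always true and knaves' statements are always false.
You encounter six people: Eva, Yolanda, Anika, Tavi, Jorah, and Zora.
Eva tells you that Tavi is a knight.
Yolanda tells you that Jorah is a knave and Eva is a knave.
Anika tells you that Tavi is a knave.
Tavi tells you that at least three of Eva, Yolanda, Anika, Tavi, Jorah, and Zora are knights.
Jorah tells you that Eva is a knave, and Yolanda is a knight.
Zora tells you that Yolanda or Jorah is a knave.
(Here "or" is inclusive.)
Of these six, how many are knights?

3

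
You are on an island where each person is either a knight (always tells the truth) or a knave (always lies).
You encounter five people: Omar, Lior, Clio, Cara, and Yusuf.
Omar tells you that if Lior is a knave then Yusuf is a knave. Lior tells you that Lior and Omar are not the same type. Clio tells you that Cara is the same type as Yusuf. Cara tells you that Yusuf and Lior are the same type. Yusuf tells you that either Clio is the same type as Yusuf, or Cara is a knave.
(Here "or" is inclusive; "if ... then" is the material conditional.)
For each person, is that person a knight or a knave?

Since Omar is a knave, "if Lior is a knave then Yusuf is a knave" needs to be false, which holds.
Lior is a knave; "Lior and Omar are not the same type" is false, as required.
Clio (knave): "Cara is the same type as Yusuf" — false. ✓
As a knave, Cara's statement "Yusuf and Lior are the same type" should be false; it is.
Yusuf is a knight, so "either Clio is the same type as Yusuf, or Cara is a knave" must be true — and it is.

Omar is a knave, Lior is a knave, Clio is a knave, Cara is a knave, and Yusuf is a knight.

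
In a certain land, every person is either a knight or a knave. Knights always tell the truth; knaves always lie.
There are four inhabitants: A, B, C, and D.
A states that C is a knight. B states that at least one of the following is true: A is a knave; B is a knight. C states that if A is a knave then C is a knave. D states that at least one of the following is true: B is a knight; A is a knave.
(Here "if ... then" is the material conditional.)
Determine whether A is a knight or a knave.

A is a knight.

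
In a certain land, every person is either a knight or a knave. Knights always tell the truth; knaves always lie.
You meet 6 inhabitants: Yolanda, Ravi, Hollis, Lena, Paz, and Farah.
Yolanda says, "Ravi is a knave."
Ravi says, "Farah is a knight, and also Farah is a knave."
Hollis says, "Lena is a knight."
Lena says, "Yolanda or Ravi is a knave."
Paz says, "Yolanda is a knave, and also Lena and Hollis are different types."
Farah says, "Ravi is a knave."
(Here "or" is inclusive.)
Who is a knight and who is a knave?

Yolanda is a knight, so "Ravi is a knave" must be True — and it is.
As a knave, Ravi's statement "Farah is a knight, and also Farah is a knave" should be false; it is.
Since Hollis is a knight, "Lena is a knight" needs to be True, which holds.
As a knight, Lena's statement "Yolanda or Ravi is a knave" should be True; it is.
Paz is a knave; "Yolanda is a knave, and also Lena and Hollis are different types" is false, as required.
Farah is a knight, and the claim "Ravi is a knave" is indeed True.

Yolanda is a knight, Ravi is a knave, Hollis is a knight, Lena is a knight, Paz is a knave, and Farah is a knight.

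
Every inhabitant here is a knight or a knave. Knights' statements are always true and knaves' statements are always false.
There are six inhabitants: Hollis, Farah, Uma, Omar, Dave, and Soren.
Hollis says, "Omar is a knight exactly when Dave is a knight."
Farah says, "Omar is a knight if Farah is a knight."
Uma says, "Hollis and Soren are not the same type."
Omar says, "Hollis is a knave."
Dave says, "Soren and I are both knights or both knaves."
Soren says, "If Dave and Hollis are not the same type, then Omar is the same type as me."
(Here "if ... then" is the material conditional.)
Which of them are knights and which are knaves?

Hollis is a knave, Farah is a knight, Uma is a knight, Omar is a knight, Dave is a knave, and Soren is a knight.

Hollis is a knave, so "Omar is a knight exactly when Dave is a knight" must be false — and it is.
Farah (knight): "Omar is a knight if Farah is a knight" — true. ✓
Uma is a knight, and the claim "Hollis and Soren are not the same type" is indeed true.
Omar (knight): "Hollis is a knave" — true. ✓
Dave (knave): "Soren and I are both knights or both knaves" — false. ✓
Soren is a knight, and the claim "if Dave and Hollis are not the same type, then Omar is the same type as me" is indeed true.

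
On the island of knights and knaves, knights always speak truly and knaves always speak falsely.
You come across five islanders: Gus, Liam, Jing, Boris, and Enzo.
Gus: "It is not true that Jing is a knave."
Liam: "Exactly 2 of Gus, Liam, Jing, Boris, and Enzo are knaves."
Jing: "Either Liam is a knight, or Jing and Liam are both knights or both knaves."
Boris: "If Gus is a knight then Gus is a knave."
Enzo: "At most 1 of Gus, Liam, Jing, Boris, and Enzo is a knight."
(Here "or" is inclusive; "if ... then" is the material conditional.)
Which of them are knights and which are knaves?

Since Gus is a knight, "it is not true that Jing is a knave" needs to be true, which holds.
Liam is a knight, and the claim "exactly 2 of Gus, Liam, Jing, Boris, and Enzo are knaves" is indeed true.
Jing (knight): "either Liam is a knight, or Jing and Liam are both knights or both knaves" — true. ✓
Boris is a knave, and the claim "if Gus is a knight then Gus is a knave" is indeed false.
Enzo is a knave, so "at most 1 of Gus, Liam, Jing, Boris, and Enzo is a knight" must be false — and it is.

Knights: Gus, Liam, and Jing. Knaves: Boris and Enzo.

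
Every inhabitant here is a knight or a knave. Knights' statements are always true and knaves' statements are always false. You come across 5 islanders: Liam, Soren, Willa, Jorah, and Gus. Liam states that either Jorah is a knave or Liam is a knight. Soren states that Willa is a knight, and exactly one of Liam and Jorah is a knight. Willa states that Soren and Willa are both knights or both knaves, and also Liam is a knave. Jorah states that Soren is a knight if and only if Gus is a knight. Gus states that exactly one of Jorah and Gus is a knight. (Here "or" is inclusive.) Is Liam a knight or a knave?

Liam is a knight.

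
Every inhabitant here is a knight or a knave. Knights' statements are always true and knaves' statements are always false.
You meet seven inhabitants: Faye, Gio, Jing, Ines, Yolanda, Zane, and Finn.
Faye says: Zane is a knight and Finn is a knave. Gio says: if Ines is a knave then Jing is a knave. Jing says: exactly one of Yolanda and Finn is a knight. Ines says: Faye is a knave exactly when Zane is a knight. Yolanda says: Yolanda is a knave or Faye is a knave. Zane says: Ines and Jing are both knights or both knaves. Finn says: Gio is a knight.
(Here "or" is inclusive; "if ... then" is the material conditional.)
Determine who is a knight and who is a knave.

Faye is a knave; "Zane is a knight and Finn is a knave" is False, as required.
Gio is a knave, so "if Ines is a knave then Jing is a knave" must be False — and it is.
Jing is a knight, and the claim "exactly one of Yolanda and Finn is a knight" is indeed true.
Ines is a knave, and the claim "Faye is a knave exactly when Zane is a knight" is indeed False.
Yolanda is a knight, so "Yolanda is a knave or Faye is a knave" must be true — and it is.
Zane (knave): "Ines and Jing are both knights or both knaves" — False. ✓
Finn is a knave, so "Gio is a knight" must be False — and it is.

Knights: Jing and Yolanda. Knaves: Faye, Gio, Ines, Zane, and Finn.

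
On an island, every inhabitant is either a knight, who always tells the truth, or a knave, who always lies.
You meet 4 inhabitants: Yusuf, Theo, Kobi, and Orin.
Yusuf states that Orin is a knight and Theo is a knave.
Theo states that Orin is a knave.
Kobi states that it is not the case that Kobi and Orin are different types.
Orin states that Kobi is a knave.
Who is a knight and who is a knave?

Knights: Yusuf and Orin. Knaves: Theo and Kobi.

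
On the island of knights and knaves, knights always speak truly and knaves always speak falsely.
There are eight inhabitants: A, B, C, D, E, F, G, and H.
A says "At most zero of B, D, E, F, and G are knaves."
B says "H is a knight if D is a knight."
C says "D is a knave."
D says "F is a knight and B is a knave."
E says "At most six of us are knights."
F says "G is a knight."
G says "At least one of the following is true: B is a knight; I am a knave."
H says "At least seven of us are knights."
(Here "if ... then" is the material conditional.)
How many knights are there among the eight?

The unique consistent assignment is A=knave, B=knight, C=knight, D=knave, E=knight, F=knight, G=knight, H=knave.
That has 5 knights.

5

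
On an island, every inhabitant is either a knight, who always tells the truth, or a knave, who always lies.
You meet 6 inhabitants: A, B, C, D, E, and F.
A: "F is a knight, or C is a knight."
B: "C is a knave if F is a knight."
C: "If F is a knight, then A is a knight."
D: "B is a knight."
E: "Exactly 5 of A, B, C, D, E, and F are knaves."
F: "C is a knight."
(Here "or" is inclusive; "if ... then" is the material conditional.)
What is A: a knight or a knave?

Consistent assignments: {A=knight, B=knave, C=knight, D=knave, E=knave, F=knight}
In every consistent assignment, A is a knight.

A is a knight.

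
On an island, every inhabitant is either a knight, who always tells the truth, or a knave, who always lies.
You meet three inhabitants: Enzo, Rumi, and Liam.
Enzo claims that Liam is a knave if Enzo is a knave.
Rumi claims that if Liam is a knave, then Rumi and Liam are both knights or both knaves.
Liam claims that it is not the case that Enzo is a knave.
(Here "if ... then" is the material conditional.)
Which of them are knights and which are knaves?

Enzo is a knight, Rumi is a knight, and Liam is a knight.

Enzo (knight): "Liam is a knave if Enzo is a knave" — True. ✓
Since Rumi is a knight, "if Liam is a knave, then Rumi and Liam are both knights or both knaves" needs to be True, which holds.
Since Liam is a knight, "it is not the case that Enzo is a knave" needs to be True, which holds.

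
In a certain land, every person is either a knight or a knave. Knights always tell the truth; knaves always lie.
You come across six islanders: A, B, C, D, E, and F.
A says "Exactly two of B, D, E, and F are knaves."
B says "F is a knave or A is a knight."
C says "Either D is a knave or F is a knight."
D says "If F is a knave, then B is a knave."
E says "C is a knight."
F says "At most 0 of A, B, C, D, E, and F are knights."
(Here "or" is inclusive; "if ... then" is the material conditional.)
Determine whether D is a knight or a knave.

Consistent assignments: {A=knight, B=knight, C=knight, D=knave, E=knight, F=knave}
In every consistent assignment, D is a knave.

D is a knave.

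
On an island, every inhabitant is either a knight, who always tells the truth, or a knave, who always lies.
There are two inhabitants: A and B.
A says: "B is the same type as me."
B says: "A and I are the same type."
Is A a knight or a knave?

A is a knight.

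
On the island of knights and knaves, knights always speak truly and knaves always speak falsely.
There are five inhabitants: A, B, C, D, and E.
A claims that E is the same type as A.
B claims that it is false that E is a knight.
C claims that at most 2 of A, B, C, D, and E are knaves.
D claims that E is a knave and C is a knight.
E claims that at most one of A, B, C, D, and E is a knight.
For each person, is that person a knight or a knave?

A is a knave, B is a knave, C is a knave, D is a knave, and E is a knight.

A is a knave, and the claim "E is the same type as A" is indeed False.
B is a knave, so "it is false that E is a knight" must be False — and it is.
C is a knave, and the claim "at most 2 of A, B, C, D, and E are knaves" is indeed False.
D is a knave, so "E is a knave and C is a knight" must be False — and it is.
E is a knight, so "at most one of A, B, C, D, and E is a knight" must be true — and it is.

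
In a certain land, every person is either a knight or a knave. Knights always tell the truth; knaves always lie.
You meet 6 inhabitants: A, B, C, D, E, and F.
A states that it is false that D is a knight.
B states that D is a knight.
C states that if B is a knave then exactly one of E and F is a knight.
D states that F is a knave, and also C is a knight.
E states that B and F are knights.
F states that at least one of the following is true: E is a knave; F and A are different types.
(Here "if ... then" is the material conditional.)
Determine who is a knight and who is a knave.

A is a knight, and the claim "it is false that D is a knight" is indeed True.
As a knave, B's statement "D is a knight" should be False; it is.
C is a knight, so "if B is a knave then exactly one of E and F is a knight" must be True — and it is.
D is a knave, and the claim "F is a knave, and also C is a knight" is indeed False.
E is a knave; "B and F are knights" is False, as required.
F (knight): "at least one of the following is true: E is a knave; F and A are different types" — True. ✓

Knights: A, C, and F. Knaves: B, D, and E.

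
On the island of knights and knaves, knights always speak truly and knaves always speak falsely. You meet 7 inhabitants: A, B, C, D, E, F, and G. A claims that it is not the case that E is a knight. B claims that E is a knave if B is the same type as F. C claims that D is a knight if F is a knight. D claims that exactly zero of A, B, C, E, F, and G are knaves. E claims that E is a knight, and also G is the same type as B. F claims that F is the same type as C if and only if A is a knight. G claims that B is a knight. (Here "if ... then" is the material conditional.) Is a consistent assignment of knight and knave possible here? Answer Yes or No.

Yes

One consistent assignment: A=knight, B=knight, C=knight, D=knave, E=knave, F=knave, G=knight.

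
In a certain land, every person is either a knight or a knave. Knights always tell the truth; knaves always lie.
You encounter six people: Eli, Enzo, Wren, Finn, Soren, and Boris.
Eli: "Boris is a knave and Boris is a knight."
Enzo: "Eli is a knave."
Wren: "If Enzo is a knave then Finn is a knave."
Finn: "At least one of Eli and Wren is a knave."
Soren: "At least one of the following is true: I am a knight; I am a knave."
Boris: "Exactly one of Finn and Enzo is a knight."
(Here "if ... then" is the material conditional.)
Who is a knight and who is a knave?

Since Eli is a knave, "Boris is a knave and Boris is a knight" needs to be False, which holds.
Enzo (knight): "Eli is a knave" — True. ✓
Wren (knight): "if Enzo is a knave then Finn is a knave" — True. ✓
As a knight, Finn's statement "at least one of Eli and Wren is a knave" should be True; it is.
Soren is a knight, so "at least one of the following is true: I am a knight; I am a knave" must be True — and it is.
Boris is a knave; "exactly one of Finn and Enzo is a knight" is False, as required.

Eli is a knave, Enzo is a knight, Wren is a knight, Finn is a knight, Soren is a knight, and Boris is a knave.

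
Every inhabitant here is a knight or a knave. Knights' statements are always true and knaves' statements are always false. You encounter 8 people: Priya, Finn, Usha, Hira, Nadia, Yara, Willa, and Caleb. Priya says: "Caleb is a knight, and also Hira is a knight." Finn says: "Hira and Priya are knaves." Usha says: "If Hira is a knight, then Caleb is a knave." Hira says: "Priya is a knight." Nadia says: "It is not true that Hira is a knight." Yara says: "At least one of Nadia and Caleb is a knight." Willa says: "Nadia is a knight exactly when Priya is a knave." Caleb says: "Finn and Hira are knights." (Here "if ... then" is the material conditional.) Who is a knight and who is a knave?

Priya is a knave, Finn is a knight, Usha is a knight, Hira is a knave, Nadia is a knight, Yara is a knight, Willa is a knight, and Caleb is a knave.

Priya is a knave; "Caleb is a knight, and also Hira is a knight" is false, as required.
As a knight, Finn's statement "Hira and Priya are knaves" should be true; it is.
As a knight, Usha's statement "if Hira is a knight, then Caleb is a knave" should be true; it is.
As a knave, Hira's statement "Priya is a knight" should be false; it is.
As a knight, Nadia's statement "it is not true that Hira is a knight" should be true; it is.
Yara is a knight; "at least one of Nadia and Caleb is a knight" is true, as required.
Since Willa is a knight, "Nadia is a knight exactly when Priya is a knave" needs to be true, which holds.
As a knave, Caleb's statement "Finn and Hira are knights" should be false; it is.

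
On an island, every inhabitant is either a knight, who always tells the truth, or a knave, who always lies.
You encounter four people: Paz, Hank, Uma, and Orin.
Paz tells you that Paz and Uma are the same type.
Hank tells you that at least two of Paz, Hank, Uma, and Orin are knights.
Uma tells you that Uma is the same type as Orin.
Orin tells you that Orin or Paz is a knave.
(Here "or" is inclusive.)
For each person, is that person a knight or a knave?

Paz is a knave, and the claim "Paz and Uma are the same type" is indeed false.
Hank (knight): "at least two of Paz, Hank, Uma, and Orin are knights" — True. ✓
Since Uma is a knight, "Uma is the same type as Orin" needs to be True, which holds.
Since Orin is a knight, "Orin or Paz is a knave" needs to be True, which holds.

Paz is a knave, Hank is a knight, Uma is a knight, and Orin is a knight.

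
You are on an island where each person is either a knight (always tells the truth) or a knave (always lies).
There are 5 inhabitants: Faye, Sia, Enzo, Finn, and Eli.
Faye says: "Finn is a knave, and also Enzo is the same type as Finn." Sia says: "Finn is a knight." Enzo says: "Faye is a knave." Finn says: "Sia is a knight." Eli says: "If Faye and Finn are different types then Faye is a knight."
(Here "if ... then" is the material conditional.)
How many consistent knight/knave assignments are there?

3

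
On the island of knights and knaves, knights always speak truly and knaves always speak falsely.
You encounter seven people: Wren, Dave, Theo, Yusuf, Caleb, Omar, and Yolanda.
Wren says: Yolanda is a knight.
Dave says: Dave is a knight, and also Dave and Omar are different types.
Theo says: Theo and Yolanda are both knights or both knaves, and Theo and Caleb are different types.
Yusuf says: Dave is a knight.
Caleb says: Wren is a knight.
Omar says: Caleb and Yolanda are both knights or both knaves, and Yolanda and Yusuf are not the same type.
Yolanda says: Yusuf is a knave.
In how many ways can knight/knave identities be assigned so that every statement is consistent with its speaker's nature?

1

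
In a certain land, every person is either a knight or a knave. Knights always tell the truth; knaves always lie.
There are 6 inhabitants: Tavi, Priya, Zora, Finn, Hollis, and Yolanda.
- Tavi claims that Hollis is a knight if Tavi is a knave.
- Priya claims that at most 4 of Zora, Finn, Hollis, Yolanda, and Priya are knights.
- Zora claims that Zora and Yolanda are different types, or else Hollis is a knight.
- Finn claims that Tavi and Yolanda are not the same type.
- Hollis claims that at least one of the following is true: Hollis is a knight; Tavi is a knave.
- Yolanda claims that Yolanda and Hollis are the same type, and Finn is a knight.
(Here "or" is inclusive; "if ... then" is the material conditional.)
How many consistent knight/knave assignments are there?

1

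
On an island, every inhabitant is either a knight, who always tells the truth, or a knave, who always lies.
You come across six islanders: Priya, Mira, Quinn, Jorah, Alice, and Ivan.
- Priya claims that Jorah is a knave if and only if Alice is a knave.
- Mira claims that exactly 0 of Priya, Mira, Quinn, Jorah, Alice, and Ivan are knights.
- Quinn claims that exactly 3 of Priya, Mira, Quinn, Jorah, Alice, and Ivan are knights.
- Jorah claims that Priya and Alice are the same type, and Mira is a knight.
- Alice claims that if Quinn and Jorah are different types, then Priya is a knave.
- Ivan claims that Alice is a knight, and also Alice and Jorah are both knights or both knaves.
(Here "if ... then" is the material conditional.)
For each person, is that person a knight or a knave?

Priya is a knave; "Jorah is a knave if and only if Alice is a knave" is false, as required.
Mira is a knave, so "exactly 0 of Priya, Mira, Quinn, Jorah, Alice, and Ivan are knights" must be false — and it is.
Quinn (knave): "exactly 3 of Priya, Mira, Quinn, Jorah, Alice, and Ivan are knights" — false. ✓
Jorah is a knave; "Priya and Alice are the same type, and Mira is a knight" is false, as required.
Alice is a knight; "if Quinn and Jorah are different types, then Priya is a knave" is True, as required.
Since Ivan is a knave, "Alice is a knight, and also Alice and Jorah are both knights or both knaves" needs to be false, which holds.

Priya is a knave, Mira is a knave, Quinn is a knave, Jorah is a knave, Alice is a knight, and Ivan is a knave.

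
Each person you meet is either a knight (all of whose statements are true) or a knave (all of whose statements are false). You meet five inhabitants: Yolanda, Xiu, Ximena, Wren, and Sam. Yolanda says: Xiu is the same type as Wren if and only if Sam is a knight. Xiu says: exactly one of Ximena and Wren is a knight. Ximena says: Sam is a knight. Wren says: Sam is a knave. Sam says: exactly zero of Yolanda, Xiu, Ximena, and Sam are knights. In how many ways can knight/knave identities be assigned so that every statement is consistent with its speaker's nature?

1

Consistent assignments:
  Yolanda=knave, Xiu=knight, Ximena=knave, Wren=knight, Sam=knave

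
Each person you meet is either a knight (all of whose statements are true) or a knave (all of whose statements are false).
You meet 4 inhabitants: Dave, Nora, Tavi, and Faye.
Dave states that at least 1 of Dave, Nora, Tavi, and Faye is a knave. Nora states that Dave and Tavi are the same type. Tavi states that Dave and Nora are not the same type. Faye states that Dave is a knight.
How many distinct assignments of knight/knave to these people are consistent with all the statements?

0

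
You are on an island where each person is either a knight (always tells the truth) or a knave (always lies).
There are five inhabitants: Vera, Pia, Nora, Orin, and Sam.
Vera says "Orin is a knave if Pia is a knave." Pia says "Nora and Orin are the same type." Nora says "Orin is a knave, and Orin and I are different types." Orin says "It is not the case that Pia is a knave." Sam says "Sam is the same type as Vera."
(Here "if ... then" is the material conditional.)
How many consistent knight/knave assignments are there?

2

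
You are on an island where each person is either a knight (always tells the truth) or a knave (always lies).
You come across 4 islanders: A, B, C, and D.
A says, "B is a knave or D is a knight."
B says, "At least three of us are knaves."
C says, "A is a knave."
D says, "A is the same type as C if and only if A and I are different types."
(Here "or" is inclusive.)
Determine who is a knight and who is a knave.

As a knight, A's statement "B is a knave or D is a knight" should be true; it is.
B is a knave, so "at least three of us are knaves" must be False — and it is.
C is a knave, and the claim "A is a knave" is indeed False.
D (knight): "A is the same type as C if and only if A and I are different types" — true. ✓

A is a knight, B is a knave, C is a knave, and D is a knight.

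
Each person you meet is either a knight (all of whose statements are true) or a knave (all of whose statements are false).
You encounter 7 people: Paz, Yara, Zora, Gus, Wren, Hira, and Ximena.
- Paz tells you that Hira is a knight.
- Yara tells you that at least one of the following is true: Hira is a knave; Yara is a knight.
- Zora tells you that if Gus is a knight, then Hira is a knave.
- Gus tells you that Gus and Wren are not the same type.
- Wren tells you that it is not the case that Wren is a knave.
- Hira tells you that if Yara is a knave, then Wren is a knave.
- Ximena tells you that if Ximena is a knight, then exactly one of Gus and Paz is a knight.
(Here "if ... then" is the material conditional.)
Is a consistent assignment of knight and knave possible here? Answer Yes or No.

Yes

One consistent assignment: Paz=knight, Yara=knight, Zora=knight, Gus=knave, Wren=knave, Hira=knight, Ximena=knight.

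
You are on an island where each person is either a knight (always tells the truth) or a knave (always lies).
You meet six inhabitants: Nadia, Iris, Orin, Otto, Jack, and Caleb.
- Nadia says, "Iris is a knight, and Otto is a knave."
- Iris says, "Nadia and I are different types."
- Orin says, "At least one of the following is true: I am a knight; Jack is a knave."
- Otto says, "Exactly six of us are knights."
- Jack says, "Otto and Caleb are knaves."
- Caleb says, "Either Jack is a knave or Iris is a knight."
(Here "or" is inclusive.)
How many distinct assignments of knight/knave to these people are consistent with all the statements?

3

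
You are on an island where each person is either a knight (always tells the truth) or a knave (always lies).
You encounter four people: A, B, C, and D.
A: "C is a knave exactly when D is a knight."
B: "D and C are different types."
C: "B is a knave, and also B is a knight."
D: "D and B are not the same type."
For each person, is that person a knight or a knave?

A is a knave, B is a knave, C is a knave, and D is a knave.

Suppose A is a knight. Then A's statement "C is a knave exactly when D is a knight" would have to be true. Checking the 8 ways to assign the others, none is consistent with every speaker.
(For instance, with B=knave, C=knave, D=knave, A's claim "C is a knave exactly when D is a knight" comes out false where it would need to be true.)
So A must be a knave, making "C is a knave exactly when D is a knight" false. Taking A=knave, B=knave, C=knave, D=knave, each remaining statement checks out:
  B (knave): "D and C are different types" — false. ✓
  C (knave): "B is a knave, and also B is a knight" — false. ✓
  D (knave): "D and B are not the same type" — false. ✓
This is the unique consistent assignment.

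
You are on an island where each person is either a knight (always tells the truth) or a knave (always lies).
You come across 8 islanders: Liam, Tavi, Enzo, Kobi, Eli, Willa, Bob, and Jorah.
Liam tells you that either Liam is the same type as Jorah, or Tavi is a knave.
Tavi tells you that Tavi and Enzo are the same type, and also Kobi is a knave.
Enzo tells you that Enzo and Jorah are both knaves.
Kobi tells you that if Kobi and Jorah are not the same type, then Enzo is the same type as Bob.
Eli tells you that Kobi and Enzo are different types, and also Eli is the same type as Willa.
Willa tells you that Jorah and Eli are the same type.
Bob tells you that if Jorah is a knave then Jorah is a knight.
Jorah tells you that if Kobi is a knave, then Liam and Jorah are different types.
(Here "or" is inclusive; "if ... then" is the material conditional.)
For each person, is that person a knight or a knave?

Liam is a knight, Tavi is a knave, Enzo is a knave, Kobi is a knight, Eli is a knight, Willa is a knight, Bob is a knight, and Jorah is a knight.

Liam is a knight; "either Liam is the same type as Jorah, or Tavi is a knave" is true, as required.
Tavi is a knave, so "Tavi and Enzo are the same type, and also Kobi is a knave" must be False — and it is.
As a knave, Enzo's statement "Enzo and Jorah are both knaves" should be False; it is.
Kobi is a knight; "if Kobi and Jorah are not the same type, then Enzo is the same type as Bob" is true, as required.
Since Eli is a knight, "Kobi and Enzo are different types, and also Eli is the same type as Willa" needs to be true, which holds.
As a knight, Willa's statement "Jorah and Eli are the same type" should be true; it is.
As a knight, Bob's statement "if Jorah is a knave then Jorah is a knight" should be true; it is.
Jorah is a knight, so "if Kobi is a knave, then Liam and Jorah are different types" must be true — and it is.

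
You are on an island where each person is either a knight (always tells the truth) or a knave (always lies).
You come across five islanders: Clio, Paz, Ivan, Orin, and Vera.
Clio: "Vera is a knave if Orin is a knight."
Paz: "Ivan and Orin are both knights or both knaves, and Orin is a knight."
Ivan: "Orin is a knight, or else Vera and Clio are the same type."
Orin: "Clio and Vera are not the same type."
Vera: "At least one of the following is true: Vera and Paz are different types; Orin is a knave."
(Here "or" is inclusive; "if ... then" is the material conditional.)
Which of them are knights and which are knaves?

Since Clio is a knight, "Vera is a knave if Orin is a knight" needs to be True, which holds.
As a knave, Paz's statement "Ivan and Orin are both knights or both knaves, and Orin is a knight" should be false; it is.
Ivan is a knight, so "Orin is a knight, or else Vera and Clio are the same type" must be True — and it is.
Since Orin is a knave, "Clio and Vera are not the same type" needs to be false, which holds.
Vera (knight): "at least one of the following is true: Vera and Paz are different types; Orin is a knave" — True. ✓

Clio is a knight, Paz is a knave, Ivan is a knight, Orin is a knave, and Vera is a knight.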